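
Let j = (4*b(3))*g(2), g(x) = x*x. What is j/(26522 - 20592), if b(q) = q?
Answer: 24/2965 ≈ 0.0080944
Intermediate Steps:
g(x) = x²
j = 48 (j = (4*3)*2² = 12*4 = 48)
j/(26522 - 20592) = 48/(26522 - 20592) = 48/5930 = 48*(1/5930) = 24/2965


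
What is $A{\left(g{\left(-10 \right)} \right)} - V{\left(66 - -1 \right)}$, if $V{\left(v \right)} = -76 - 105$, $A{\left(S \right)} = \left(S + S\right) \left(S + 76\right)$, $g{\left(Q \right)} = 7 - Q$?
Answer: $3343$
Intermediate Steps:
$A{\left(S \right)} = 2 S \left(76 + S\right)$
$V{\left(v \right)} = -181$
$A{\left(g{\left(-10 \right)} \right)} - V{\left(66 - -1 \right)} = 2 \left(7 - -10\right) \left(76 + \left(7 - -10\right)\right) - -181 = 2 \left(7 + 10\right) \left(76 + \left(7 + 10\right)\right) + 181 = 2 \cdot 17 \left(76 + 17\right) + 181 = 2 \cdot 17 \cdot 93 + 181 = 3162 + 181 = 3343$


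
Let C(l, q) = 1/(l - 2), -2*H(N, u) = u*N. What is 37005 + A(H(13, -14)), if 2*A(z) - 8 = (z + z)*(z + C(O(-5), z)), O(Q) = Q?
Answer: 45277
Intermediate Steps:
H(N, u) = -N*u/2 (H(N, u) = -u*N/2 = -N*u/2)
C(l, q) = 1/(-2 + l)
A(z) = 4 + z*(-⅐ + z) (A(z) = 4 + ((z + z)*(z + 1/(-2 - 5)))/2 = 4 + ((2*z)*(z + 1/(-7)))/2 = 4 + ((2*z)*(z - ⅐))/2 = 4 + ((2*z)*(-⅐ + z))/2 = 4 + (2*z*(-⅐ + z))/2 = 4 + z*(-⅐ + z))
37005 + A(H(13, -14)) = 37005 + (4 + (-½*13*(-14))² - (-1)*13*(-14)/14) = 37005 + (4 + 91² - ⅐*91) = 37005 + (4 + 8281 - 13) = 37005 + 8272 = 45277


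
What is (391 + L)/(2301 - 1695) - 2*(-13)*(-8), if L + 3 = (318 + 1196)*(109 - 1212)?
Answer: -299267/101 ≈ -2963.0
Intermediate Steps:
L = -1669945 (L = -3 + (318 + 1196)*(109 - 1212) = -3 + 1514*(-1103) = -3 - 1669942 = -1669945)
(391 + L)/(2301 - 1695) - 2*(-13)*(-8) = (391 - 1669945)/(2301 - 1695) - 2*(-13)*(-8) = -1669554/606 - (-26)*(-8) = -1669554*1/606 - 1*208 = -278259/101 - 208 = -299267/101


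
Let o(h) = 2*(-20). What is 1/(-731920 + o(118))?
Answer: -1/731960 ≈ -1.3662e-6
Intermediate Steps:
o(h) = -40
1/(-731920 + o(118)) = 1/(-731920 - 40) = 1/(-731960) = -1/731960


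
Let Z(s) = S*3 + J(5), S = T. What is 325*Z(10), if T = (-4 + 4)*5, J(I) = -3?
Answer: -975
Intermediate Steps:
T = 0 (T = 0*5 = 0)
S = 0
Z(s) = -3 (Z(s) = 0*3 - 3 = 0 - 3 = -3)
325*Z(10) = 325*(-3) = -975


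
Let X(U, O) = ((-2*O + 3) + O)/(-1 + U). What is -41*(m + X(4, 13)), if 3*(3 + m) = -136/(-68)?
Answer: 697/3 ≈ 232.33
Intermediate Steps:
X(U, O) = (3 - O)/(-1 + U) (X(U, O) = ((3 - 2*O) + O)/(-1 + U) = (3 - O)/(-1 + U))
m = -7/3 (m = -3 + (-136/(-68))/3 = -3 + (-136*(-1/68))/3 = -3 + (⅓)*2 = -3 + ⅔ = -7/3 ≈ -2.3333)
-41*(m + X(4, 13)) = -41*(-7/3 + (3 - 1*13)/(-1 + 4)) = -41*(-7/3 + (3 - 13)/3) = -41*(-7/3 + (⅓)*(-10)) = -41*(-7/3 - 10/3) = -41*(-17/3) = 697/3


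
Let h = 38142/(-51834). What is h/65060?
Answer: -39/3448180 ≈ -1.1310e-5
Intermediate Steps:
h = -39/53 (h = 38142*(-1/51834) = -39/53 ≈ -0.73585)
h/65060 = -39/53/65060 = -39/53*1/65060 = -39/3448180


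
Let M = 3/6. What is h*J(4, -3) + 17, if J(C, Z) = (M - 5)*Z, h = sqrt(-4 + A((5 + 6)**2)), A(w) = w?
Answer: 17 + 81*sqrt(13)/2 ≈ 163.02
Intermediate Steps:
h = 3*sqrt(13) (h = sqrt(-4 + (5 + 6)**2) = sqrt(-4 + 11**2) = sqrt(-4 + 121) = sqrt(117) = 3*sqrt(13) ≈ 10.817)
M = 1/2 (M = 3*(1/6) = 1/2 ≈ 0.50000)
J(C, Z) = -9*Z/2 (J(C, Z) = (1/2 - 5)*Z = -9*Z/2)
h*J(4, -3) + 17 = (3*sqrt(13))*(-9/2*(-3)) + 17 = (3*sqrt(13))*(27/2) + 17 = 81*sqrt(13)/2 + 17 = 17 + 81*sqrt(13)/2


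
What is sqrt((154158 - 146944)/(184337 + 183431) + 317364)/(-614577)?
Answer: -7*sqrt(54750677975957)/56505438534 ≈ -0.00091665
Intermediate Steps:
sqrt((154158 - 146944)/(184337 + 183431) + 317364)/(-614577) = sqrt(7214/367768 + 317364)*(-1/614577) = sqrt(7214*(1/367768) + 317364)*(-1/614577) = sqrt(3607/183884 + 317364)*(-1/614577) = sqrt(58358165383/183884)*(-1/614577) = (7*sqrt(54750677975957)/91942)*(-1/614577) = -7*sqrt(54750677975957)/56505438534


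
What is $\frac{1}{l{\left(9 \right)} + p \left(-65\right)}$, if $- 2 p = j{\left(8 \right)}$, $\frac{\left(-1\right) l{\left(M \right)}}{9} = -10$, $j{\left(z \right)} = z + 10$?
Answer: $\frac{1}{675} \approx 0.0014815$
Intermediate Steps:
$j{\left(z \right)} = 10 + z$
$l{\left(M \right)} = 90$ ($l{\left(M \right)} = \left(-9\right) \left(-10\right) = 90$)
$p = -9$ ($p = - \frac{10 + 8}{2} = \left(- \frac{1}{2}\right) 18 = -9$)
$\frac{1}{l{\left(9 \right)} + p \left(-65\right)} = \frac{1}{90 - -585} = \frac{1}{90 + 585} = \frac{1}{675}$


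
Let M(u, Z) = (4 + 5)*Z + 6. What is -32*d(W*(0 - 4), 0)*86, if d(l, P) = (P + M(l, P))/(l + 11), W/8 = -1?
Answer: -384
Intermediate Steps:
W = -8 (W = 8*(-1) = -8)
M(u, Z) = 6 + 9*Z (M(u, Z) = 9*Z + 6 = 6 + 9*Z)
d(l, P) = (6 + 10*P)/(11 + l) (d(l, P) = (P + (6 + 9*P))/(l + 11) = (6 + 10*P)/(11 + l))
-32*d(W*(0 - 4), 0)*86 = -64*(3 + 5*0)/(11 - 8*(0 - 4))*86 = -64*(3 + 0)/(11 - 8*(-4))*86 = -64*3/(11 + 32)*86 = -64*3/43*86 = -32*6/43*86 = -192/43*86 = -384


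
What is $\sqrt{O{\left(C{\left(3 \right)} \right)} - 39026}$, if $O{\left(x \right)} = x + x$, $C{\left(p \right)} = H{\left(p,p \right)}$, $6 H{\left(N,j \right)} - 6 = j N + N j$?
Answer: $i \sqrt{39018} \approx 197.53 i$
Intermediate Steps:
$H{\left(N,j \right)} = 1 + \frac{N j}{3}$ ($H{\left(N,j \right)} = 1 + \frac{j N + N j}{6} = 1 + \frac{N j + N j}{6} = 1 + \frac{2 N j}{6} = 1 + \frac{N j}{3}$)
$C{\left(p \right)} = 1 + \frac{p^{2}}{3}$ ($C{\left(p \right)} = 1 + \frac{p p}{3} = 1 + \frac{p^{2}}{3}$)
$O{\left(x \right)} = 2 x$
$\sqrt{O{\left(C{\left(3 \right)} \right)} - 39026} = \sqrt{2 \left(1 + \frac{3^{2}}{3}\right) - 39026} = \sqrt{2 \left(1 + \frac{1}{3} \cdot 9\right) - 39026} = \sqrt{2 \left(1 + 3\right) - 39026} = \sqrt{2 \cdot 4 - 39026} = \sqrt{8 - 39026} = \sqrt{-39018} = i \sqrt{39018}$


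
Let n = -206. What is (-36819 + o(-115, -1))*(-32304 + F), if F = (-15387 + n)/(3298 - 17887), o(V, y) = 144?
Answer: 1920414911725/1621 ≈ 1.1847e+9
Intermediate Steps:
F = 15593/14589 (F = (-15387 - 206)/(3298 - 17887) = -15593/(-14589) = -15593*(-1/14589) = 15593/14589 ≈ 1.0688)
(-36819 + o(-115, -1))*(-32304 + F) = (-36819 + 144)*(-32304 + 15593/14589) = -36675*(-471267463/14589) = 1920414911725/1621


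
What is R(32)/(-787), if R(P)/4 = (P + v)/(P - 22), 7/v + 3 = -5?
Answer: -249/15740 ≈ -0.015820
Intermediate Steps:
v = -7/8 (v = 7/(-3 - 5) = 7/(-8) = 7*(-⅛) = -7/8 ≈ -0.87500)
R(P) = 4*(-7/8 + P)/(-22 + P) (R(P) = 4*((P - 7/8)/(P - 22)) = 4*((-7/8 + P)/(-22 + P)) = 4*(-7/8 + P)/(-22 + P))
R(32)/(-787) = ((-7 + 8*32)/(2*(-22 + 32)))/(-787) = ((½)*(-7 + 256)/10)*(-1/787) = ((½)*(⅒)*249)*(-1/787) = (249/20)*(-1/787) = -249/15740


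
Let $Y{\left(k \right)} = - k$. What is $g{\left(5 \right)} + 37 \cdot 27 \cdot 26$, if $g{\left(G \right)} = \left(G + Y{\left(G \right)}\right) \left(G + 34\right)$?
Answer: $25974$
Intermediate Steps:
$g{\left(G \right)} = 0$ ($g{\left(G \right)} = \left(G - G\right) \left(G + 34\right) = 0 \left(34 + G\right) = 0$)
$g{\left(5 \right)} + 37 \cdot 27 \cdot 26 = 0 + 37 \cdot 27 \cdot 26 = 0 + 999 \cdot 26 = 0 + 25974 = 25974$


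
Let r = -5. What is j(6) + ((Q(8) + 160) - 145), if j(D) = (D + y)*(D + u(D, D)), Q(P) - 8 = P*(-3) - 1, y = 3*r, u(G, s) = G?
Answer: -110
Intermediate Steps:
y = -15 (y = 3*(-5) = -15)
Q(P) = 7 - 3*P (Q(P) = 8 + (P*(-3) - 1) = 8 + (-3*P - 1) = 8 + (-1 - 3*P) = 7 - 3*P)
j(D) = 2*D*(-15 + D) (j(D) = (D - 15)*(D + D) = (-15 + D)*(2*D) = 2*D*(-15 + D))
j(6) + ((Q(8) + 160) - 145) = 2*6*(-15 + 6) + (((7 - 3*8) + 160) - 145) = 2*6*(-9) + (((7 - 24) + 160) - 145) = -108 + ((-17 + 160) - 145) = -108 + (143 - 145) = -108 - 2 = -110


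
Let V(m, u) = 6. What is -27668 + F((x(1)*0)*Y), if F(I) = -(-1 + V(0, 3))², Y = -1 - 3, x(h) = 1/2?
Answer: -27693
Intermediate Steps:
x(h) = ½
Y = -4
F(I) = -25 (F(I) = -(-1 + 6)² = -1*5² = -1*25 = -25)
-27668 + F((x(1)*0)*Y) = -27668 - 25 = -27693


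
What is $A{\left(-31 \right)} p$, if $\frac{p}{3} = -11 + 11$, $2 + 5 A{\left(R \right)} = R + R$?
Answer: $0$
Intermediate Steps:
$A{\left(R \right)} = - \frac{2}{5} + \frac{2 R}{5}$ ($A{\left(R \right)} = - \frac{2}{5} + \frac{R + R}{5} = - \frac{2}{5} + \frac{2 R}{5}$)
$p = 0$ ($p = 3 \left(-11 + 11\right) = 3 \cdot 0 = 0$)
$A{\left(-31 \right)} p = \left(- \frac{2}{5} + \frac{2}{5} \left(-31\right)\right) 0 = \left(- \frac{2}{5} - \frac{62}{5}\right) 0 = \left(- \frac{64}{5}\right) 0 = 0$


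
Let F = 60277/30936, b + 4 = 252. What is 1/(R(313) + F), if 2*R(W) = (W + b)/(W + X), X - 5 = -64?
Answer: 3928872/11993953 ≈ 0.32757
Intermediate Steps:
b = 248 (b = -4 + 252 = 248)
X = -59 (X = 5 - 64 = -59)
F = 60277/30936 (F = 60277*(1/30936) = 60277/30936 ≈ 1.9484)
R(W) = (248 + W)/(2*(-59 + W)) (R(W) = ((W + 248)/(W - 59))/2 = ((248 + W)/(-59 + W))/2 = (248 + W)/(2*(-59 + W)))
1/(R(313) + F) = 1/((248 + 313)/(2*(-59 + 313)) + 60277/30936) = 1/((½)*561/254 + 60277/30936) = 1/((½)*(1/254)*561 + 60277/30936) = 1/(561/508 + 60277/30936) = 1/(11993953/3928872) = 3928872/11993953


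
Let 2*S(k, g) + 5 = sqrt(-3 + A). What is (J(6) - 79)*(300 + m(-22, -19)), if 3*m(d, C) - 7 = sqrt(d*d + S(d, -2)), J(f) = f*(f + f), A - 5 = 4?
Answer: -6349/3 - 7*sqrt(1926 + 2*sqrt(6))/6 ≈ -2167.6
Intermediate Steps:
A = 9 (A = 5 + 4 = 9)
S(k, g) = -5/2 + sqrt(6)/2 (S(k, g) = -5/2 + sqrt(-3 + 9)/2 = -5/2 + sqrt(6)/2)
J(f) = 2*f**2 (J(f) = f*(2*f) = 2*f**2)
m(d, C) = 7/3 + sqrt(-5/2 + d**2 + sqrt(6)/2)/3 (m(d, C) = 7/3 + sqrt(d*d + (-5/2 + sqrt(6)/2))/3 = 7/3 + sqrt(d**2 + (-5/2 + sqrt(6)/2))/3 = 7/3 + sqrt(-5/2 + d**2 + sqrt(6)/2)/3)
(J(6) - 79)*(300 + m(-22, -19)) = (2*6**2 - 79)*(300 + (7/3 + sqrt(-10 + 2*sqrt(6) + 4*(-22)**2)/6)) = (2*36 - 79)*(300 + (7/3 + sqrt(-10 + 2*sqrt(6) + 4*484)/6)) = (72 - 79)*(300 + (7/3 + sqrt(-10 + 2*sqrt(6) + 1936)/6)) = -7*(300 + (7/3 + sqrt(1926 + 2*sqrt(6))/6)) = -7*(907/3 + sqrt(1926 + 2*sqrt(6))/6) = -6349/3 - 7*sqrt(1926 + 2*sqrt(6))/6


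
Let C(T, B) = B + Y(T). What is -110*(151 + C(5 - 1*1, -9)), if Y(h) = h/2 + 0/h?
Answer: -15840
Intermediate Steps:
Y(h) = h/2 (Y(h) = h*(1/2) + 0 = h/2 + 0 = h/2)
C(T, B) = B + T/2
-110*(151 + C(5 - 1*1, -9)) = -110*(151 + (-9 + (5 - 1*1)/2)) = -110*(151 + (-9 + (5 - 1)/2)) = -110*(151 + (-9 + (1/2)*4)) = -110*(151 + (-9 + 2)) = -110*(151 - 7) = -110*144 = -15840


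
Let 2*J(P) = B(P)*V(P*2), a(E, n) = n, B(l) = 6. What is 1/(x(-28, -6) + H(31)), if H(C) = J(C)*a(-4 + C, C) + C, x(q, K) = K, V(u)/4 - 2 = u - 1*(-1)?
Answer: 1/24205 ≈ 4.1314e-5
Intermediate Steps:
V(u) = 12 + 4*u (V(u) = 8 + 4*(u - 1*(-1)) = 8 + 4*(u + 1) = 8 + 4*(1 + u) = 8 + (4 + 4*u) = 12 + 4*u)
J(P) = 36 + 24*P (J(P) = (6*(12 + 4*(P*2)))/2 = (6*(12 + 4*(2*P)))/2 = (6*(12 + 8*P))/2 = (72 + 48*P)/2 = 36 + 24*P)
H(C) = C + C*(36 + 24*C) (H(C) = (36 + 24*C)*C + C = C*(36 + 24*C) + C = C + C*(36 + 24*C))
1/(x(-28, -6) + H(31)) = 1/(-6 + 31*(37 + 24*31)) = 1/(-6 + 31*(37 + 744)) = 1/(-6 + 31*781) = 1/(-6 + 24211) = 1/24205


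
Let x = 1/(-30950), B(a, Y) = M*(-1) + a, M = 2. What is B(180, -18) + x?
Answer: 5509099/30950 ≈ 178.00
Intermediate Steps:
B(a, Y) = -2 + a (B(a, Y) = 2*(-1) + a = -2 + a)
x = -1/30950 ≈ -3.2310e-5
B(180, -18) + x = (-2 + 180) - 1/30950 = 178 - 1/30950 = 5509099/30950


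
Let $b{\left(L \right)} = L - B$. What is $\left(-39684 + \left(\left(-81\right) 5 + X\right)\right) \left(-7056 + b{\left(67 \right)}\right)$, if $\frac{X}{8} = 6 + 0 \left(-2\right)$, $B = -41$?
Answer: $278204868$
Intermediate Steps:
$X = 48$ ($X = 8 \left(6 + 0 \left(-2\right)\right) = 8 \left(6 + 0\right) = 8 \cdot 6 = 48$)
$b{\left(L \right)} = 41 + L$ ($b{\left(L \right)} = L - -41 = L + 41 = 41 + L$)
$\left(-39684 + \left(\left(-81\right) 5 + X\right)\right) \left(-7056 + b{\left(67 \right)}\right) = \left(-39684 + \left(\left(-81\right) 5 + 48\right)\right) \left(-7056 + \left(41 + 67\right)\right) = \left(-39684 + \left(-405 + 48\right)\right) \left(-7056 + 108\right) = \left(-39684 - 357\right) \left(-6948\right) = \left(-40041\right) \left(-6948\right) = 278204868$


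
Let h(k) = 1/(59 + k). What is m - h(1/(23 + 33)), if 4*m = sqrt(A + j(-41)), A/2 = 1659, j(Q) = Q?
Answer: -56/3305 + sqrt(3277)/4 ≈ 14.294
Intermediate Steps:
A = 3318 (A = 2*1659 = 3318)
m = sqrt(3277)/4 (m = sqrt(3318 - 41)/4 = sqrt(3277)/4 ≈ 14.311)
m - h(1/(23 + 33)) = sqrt(3277)/4 - 1/(59 + 1/(23 + 33)) = sqrt(3277)/4 - 1/(59 + 1/56) = sqrt(3277)/4 - 1/3305/56 = sqrt(3277)/4 - 1*56/3305 = sqrt(3277)/4 - 56/3305 = -56/3305 + sqrt(3277)/4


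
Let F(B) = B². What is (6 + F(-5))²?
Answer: 961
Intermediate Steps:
(6 + F(-5))² = (6 + (-5)²)² = (6 + 25)² = 31² = 961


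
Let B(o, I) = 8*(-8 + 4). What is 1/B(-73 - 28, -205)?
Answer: -1/32 ≈ -0.031250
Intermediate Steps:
B(o, I) = -32 (B(o, I) = 8*(-4) = -32)
1/B(-73 - 28, -205) = 1/(-32) = -1/32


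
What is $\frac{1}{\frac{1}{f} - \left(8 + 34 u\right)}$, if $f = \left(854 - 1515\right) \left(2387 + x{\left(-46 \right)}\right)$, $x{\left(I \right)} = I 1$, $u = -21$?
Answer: $\frac{1547401}{1092465105} \approx 0.0014164$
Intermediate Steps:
$x{\left(I \right)} = I$
$f = -1547401$ ($f = \left(854 - 1515\right) \left(2387 - 46\right) = \left(-661\right) 2341 = -1547401$)
$\frac{1}{\frac{1}{f} - \left(8 + 34 u\right)} = \frac{1}{\frac{1}{-1547401} - -706} = \frac{1}{- \frac{1}{1547401} + \left(-8 + 714\right)} = \frac{1}{- \frac{1}{1547401} + 706} = \frac{1}{\frac{1092465105}{1547401}} = \frac{1547401}{1092465105}$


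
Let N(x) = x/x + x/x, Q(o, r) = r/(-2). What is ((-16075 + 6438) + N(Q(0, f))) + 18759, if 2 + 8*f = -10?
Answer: 9124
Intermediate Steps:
f = -3/2 (f = -¼ + (⅛)*(-10) = -¼ - 5/4 = -3/2 ≈ -1.5000)
Q(o, r) = -r/2 (Q(o, r) = r*(-½) = -r/2)
N(x) = 2 (N(x) = 1 + 1 = 2)
((-16075 + 6438) + N(Q(0, f))) + 18759 = ((-16075 + 6438) + 2) + 18759 = (-9637 + 2) + 18759 = -9635 + 18759 = 9124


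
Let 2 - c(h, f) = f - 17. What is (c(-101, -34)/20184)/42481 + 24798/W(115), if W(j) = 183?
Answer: 7087570145297/52303626744 ≈ 135.51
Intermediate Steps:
c(h, f) = 19 - f (c(h, f) = 2 - (f - 17) = 2 - (-17 + f) = 2 + (17 - f) = 19 - f)
(c(-101, -34)/20184)/42481 + 24798/W(115) = ((19 - 1*(-34))/20184)/42481 + 24798/183 = ((19 + 34)*(1/20184))*(1/42481) + 24798*(1/183) = (53*(1/20184))*(1/42481) + 8266/61 = (53/20184)*(1/42481) + 8266/61 = 53/857436504 + 8266/61 = 7087570145297/52303626744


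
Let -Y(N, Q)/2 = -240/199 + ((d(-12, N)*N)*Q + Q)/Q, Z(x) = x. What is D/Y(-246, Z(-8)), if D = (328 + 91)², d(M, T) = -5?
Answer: -34936639/489458 ≈ -71.378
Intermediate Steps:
D = 175561 (D = 419² = 175561)
Y(N, Q) = 480/199 - 2*(Q - 5*N*Q)/Q (Y(N, Q) = -2*(-240/199 + ((-5*N)*Q + Q)/Q) = -2*(-240*1/199 + (-5*N*Q + Q)/Q) = -2*(-240/199 + (Q - 5*N*Q)/Q) = 480/199 - 2*(Q - 5*N*Q)/Q)
D/Y(-246, Z(-8)) = 175561/(82/199 + 10*(-246)) = 175561/(82/199 - 2460) = 175561/(-489458/199) = 175561*(-199/489458) = -34936639/489458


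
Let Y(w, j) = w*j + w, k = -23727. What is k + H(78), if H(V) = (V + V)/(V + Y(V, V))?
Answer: -949079/40 ≈ -23727.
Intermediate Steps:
Y(w, j) = w + j*w (Y(w, j) = j*w + w = w + j*w)
H(V) = 2*V/(V + V*(1 + V)) (H(V) = (V + V)/(V + V*(1 + V)) = (2*V)/(V + V*(1 + V)) = 2*V/(V + V*(1 + V)))
k + H(78) = -23727 + 2/(2 + 78) = -23727 + 2/80 = -23727 + 2*(1/80) = -23727 + 1/40 = -949079/40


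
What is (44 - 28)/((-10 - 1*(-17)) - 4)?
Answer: 16/3 ≈ 5.3333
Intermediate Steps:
(44 - 28)/((-10 - 1*(-17)) - 4) = 16/((-10 + 17) - 4) = 16/(7 - 4) = 16/3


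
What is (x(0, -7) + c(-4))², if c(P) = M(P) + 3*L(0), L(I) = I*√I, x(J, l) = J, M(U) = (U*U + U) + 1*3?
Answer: 225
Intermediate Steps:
M(U) = 3 + U + U² (M(U) = (U² + U) + 3 = (U + U²) + 3 = 3 + U + U²)
L(I) = I^(3/2)
c(P) = 3 + P + P² (c(P) = (3 + P + P²) + 3*0^(3/2) = (3 + P + P²) + 3*0 = (3 + P + P²) + 0 = 3 + P + P²)
(x(0, -7) + c(-4))² = (0 + (3 - 4 + (-4)²))² = (0 + (3 - 4 + 16))² = (0 + 15)² = 15² = 225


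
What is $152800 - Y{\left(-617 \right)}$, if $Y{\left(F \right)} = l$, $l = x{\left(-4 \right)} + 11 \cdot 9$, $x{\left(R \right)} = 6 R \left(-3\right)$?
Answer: $152629$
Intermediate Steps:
$x{\left(R \right)} = - 18 R$
$l = 171$ ($l = \left(-18\right) \left(-4\right) + 11 \cdot 9 = 72 + 99 = 171$)
$Y{\left(F \right)} = 171$
$152800 - Y{\left(-617 \right)} = 152800 - 171 = 152629$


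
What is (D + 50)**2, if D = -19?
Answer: 961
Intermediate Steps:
(D + 50)**2 = (-19 + 50)**2 = 31**2 = 961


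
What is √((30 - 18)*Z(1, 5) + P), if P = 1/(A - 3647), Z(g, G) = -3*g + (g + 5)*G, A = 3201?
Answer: √64448338/446 ≈ 18.000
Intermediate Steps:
Z(g, G) = -3*g + G*(5 + g) (Z(g, G) = -3*g + (5 + g)*G = -3*g + G*(5 + g))
P = -1/446 (P = 1/(3201 - 3647) = 1/(-446) = -1/446 ≈ -0.0022422)
√((30 - 18)*Z(1, 5) + P) = √((30 - 18)*(-3*1 + 5*5 + 5*1) - 1/446) = √(12*(-3 + 25 + 5) - 1/446) = √(12*27 - 1/446) = √(324 - 1/446) = √(144503/446) = √64448338/446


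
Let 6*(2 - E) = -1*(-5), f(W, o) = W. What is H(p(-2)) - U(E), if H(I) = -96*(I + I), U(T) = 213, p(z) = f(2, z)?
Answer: -597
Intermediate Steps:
p(z) = 2
E = 7/6 (E = 2 - (-1)*(-5)/6 = 2 - ⅙*5 = 2 - ⅚ = 7/6 ≈ 1.1667)
H(I) = -192*I
H(p(-2)) - U(E) = -192*2 - 1*213 = -384 - 213 = -597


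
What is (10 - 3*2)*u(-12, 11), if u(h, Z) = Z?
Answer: 44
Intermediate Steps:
(10 - 3*2)*u(-12, 11) = (10 - 3*2)*11 = (10 - 6)*11 = 4*11 = 44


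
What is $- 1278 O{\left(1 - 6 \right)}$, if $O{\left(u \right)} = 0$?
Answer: $0$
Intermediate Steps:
$- 1278 O{\left(1 - 6 \right)} = \left(-1278\right) 0 = 0$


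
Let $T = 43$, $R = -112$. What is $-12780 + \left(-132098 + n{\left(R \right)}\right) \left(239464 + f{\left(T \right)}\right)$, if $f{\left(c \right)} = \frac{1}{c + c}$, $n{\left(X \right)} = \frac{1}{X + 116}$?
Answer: $- \frac{10881638453175}{344} \approx -3.1633 \cdot 10^{10}$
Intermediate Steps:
$n{\left(X \right)} = \frac{1}{116 + X}$
$f{\left(c \right)} = \frac{1}{2 c}$
$-12780 + \left(-132098 + n{\left(R \right)}\right) \left(239464 + f{\left(T \right)}\right) = -12780 + \left(-132098 + \frac{1}{116 - 112}\right) \left(239464 + \frac{1}{2 \cdot 43}\right) = -12780 + \left(-132098 + \frac{1}{4}\right) \left(239464 + \frac{1}{2} \cdot \frac{1}{43}\right) = -12780 + \left(-132098 + \frac{1}{4}\right) \left(239464 + \frac{1}{86}\right) = -12780 - \frac{10881634056855}{344} = - \frac{10881638453175}{344}$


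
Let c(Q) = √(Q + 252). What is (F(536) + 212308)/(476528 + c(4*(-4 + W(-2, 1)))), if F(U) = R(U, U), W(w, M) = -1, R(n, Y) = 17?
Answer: 145371850/326262837 - 70775*√58/37846489092 ≈ 0.44555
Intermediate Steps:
c(Q) = √(252 + Q)
F(U) = 17
(F(536) + 212308)/(476528 + c(4*(-4 + W(-2, 1)))) = (17 + 212308)/(476528 + √(252 + 4*(-4 - 1))) = 212325/(476528 + √(252 + 4*(-5))) = 212325/(476528 + √(252 - 20)) = 212325/(476528 + √232) = 212325/(476528 + 2*√58)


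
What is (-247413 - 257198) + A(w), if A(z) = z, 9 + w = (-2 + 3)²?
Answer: -504619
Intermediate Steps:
w = -8 (w = -9 + (-2 + 3)² = -9 + 1² = -9 + 1 = -8)
(-247413 - 257198) + A(w) = (-247413 - 257198) - 8 = -504611 - 8 = -504619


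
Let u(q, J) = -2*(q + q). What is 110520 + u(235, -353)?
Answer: 109580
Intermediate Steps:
u(q, J) = -4*q
110520 + u(235, -353) = 110520 - 4*235 = 110520 - 940 = 109580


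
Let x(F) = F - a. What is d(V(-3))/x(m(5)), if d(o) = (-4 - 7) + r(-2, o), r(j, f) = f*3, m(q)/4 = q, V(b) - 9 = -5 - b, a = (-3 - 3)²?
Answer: -5/8 ≈ -0.62500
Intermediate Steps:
a = 36 (a = (-6)² = 36)
V(b) = 4 - b (V(b) = 9 + (-5 - b) = 4 - b)
m(q) = 4*q
r(j, f) = 3*f
d(o) = -11 + 3*o (d(o) = (-4 - 7) + 3*o = -11 + 3*o)
x(F) = -36 + F (x(F) = F - 1*36 = F - 36 = -36 + F)
d(V(-3))/x(m(5)) = (-11 + 3*(4 - 1*(-3)))/(-36 + 4*5) = (-11 + 3*(4 + 3))/(-36 + 20) = (-11 + 3*7)/(-16) = (-11 + 21)*(-1/16) = 10*(-1/16) = -5/8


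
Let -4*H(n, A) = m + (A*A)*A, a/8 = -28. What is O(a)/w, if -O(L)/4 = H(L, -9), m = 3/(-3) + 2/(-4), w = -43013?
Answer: 1461/86026 ≈ 0.016983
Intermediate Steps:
m = -3/2 (m = 3*(-1/3) + 2*(-1/4) = -1 - 1/2 = -3/2 ≈ -1.5000)
a = -224 (a = 8*(-28) = -224)
H(n, A) = 3/8 - A**3/4 (H(n, A) = -(-3/2 + (A*A)*A)/4 = -(-3/2 + A**2*A)/4 = -(-3/2 + A**3)/4 = 3/8 - A**3/4)
O(L) = -1461/2 (O(L) = -4*(3/8 - 1/4*(-9)**3) = -4*(3/8 - 1/4*(-729)) = -4*(3/8 + 729/4) = -4*1461/8 = -1461/2)
O(a)/w = -1461/2/(-43013) = -1461/2*(-1/43013) = 1461/86026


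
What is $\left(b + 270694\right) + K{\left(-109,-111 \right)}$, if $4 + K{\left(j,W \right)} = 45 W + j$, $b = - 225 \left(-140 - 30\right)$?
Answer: $303836$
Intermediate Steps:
$b = 38250$ ($b = \left(-225\right) \left(-170\right) = 38250$)
$K{\left(j,W \right)} = -4 + j + 45 W$ ($K{\left(j,W \right)} = -4 + \left(45 W + j\right) = -4 + \left(j + 45 W\right) = -4 + j + 45 W$)
$\left(b + 270694\right) + K{\left(-109,-111 \right)} = \left(38250 + 270694\right) - 5108 = 308944 - 5108 = 303836$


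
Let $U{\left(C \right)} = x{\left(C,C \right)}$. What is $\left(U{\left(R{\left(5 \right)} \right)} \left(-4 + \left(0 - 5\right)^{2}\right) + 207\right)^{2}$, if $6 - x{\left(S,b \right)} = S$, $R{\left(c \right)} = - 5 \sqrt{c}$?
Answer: $166014 + 69930 \sqrt{5} \approx 3.2238 \cdot 10^{5}$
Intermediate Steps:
$x{\left(S,b \right)} = 6 - S$
$U{\left(C \right)} = 6 - C$
$\left(U{\left(R{\left(5 \right)} \right)} \left(-4 + \left(0 - 5\right)^{2}\right) + 207\right)^{2} = \left(\left(6 - - 5 \sqrt{5}\right) \left(-4 + \left(0 - 5\right)^{2}\right) + 207\right)^{2} = \left(\left(6 + 5 \sqrt{5}\right) \left(-4 + \left(-5\right)^{2}\right) + 207\right)^{2} = \left(\left(6 + 5 \sqrt{5}\right) \left(-4 + 25\right) + 207\right)^{2} = \left(\left(6 + 5 \sqrt{5}\right) 21 + 207\right)^{2} = \left(\left(126 + 105 \sqrt{5}\right) + 207\right)^{2} = \left(333 + 105 \sqrt{5}\right)^{2}$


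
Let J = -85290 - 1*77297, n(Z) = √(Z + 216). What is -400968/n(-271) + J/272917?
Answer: -162587/272917 + 400968*I*√55/55 ≈ -0.59574 + 54067.0*I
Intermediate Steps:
n(Z) = √(216 + Z)
J = -162587 (J = -85290 - 77297 = -162587)
-400968/n(-271) + J/272917 = -400968/√(216 - 271) - 162587/272917 = -400968*(-I*√55/55) - 162587*1/272917 = -400968*(-I*√55/55) - 162587/272917 = -(-400968)*I*√55/55 - 162587/272917 = 400968*I*√55/55 - 162587/272917 = -162587/272917 + 400968*I*√55/55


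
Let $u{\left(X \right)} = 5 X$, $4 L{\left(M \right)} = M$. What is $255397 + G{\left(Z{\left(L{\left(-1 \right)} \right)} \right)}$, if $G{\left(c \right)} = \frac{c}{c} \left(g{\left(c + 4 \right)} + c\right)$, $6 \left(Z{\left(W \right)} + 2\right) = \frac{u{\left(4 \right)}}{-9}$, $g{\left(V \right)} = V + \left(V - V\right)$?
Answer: $\frac{6895699}{27} \approx 2.554 \cdot 10^{5}$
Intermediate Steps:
$L{\left(M \right)} = \frac{M}{4}$
$g{\left(V \right)} = V$ ($g{\left(V \right)} = V + 0 = V$)
$Z{\left(W \right)} = - \frac{64}{27}$ ($Z{\left(W \right)} = -2 + \frac{5 \cdot 4 \frac{1}{-9}}{6} = -2 + \frac{20 \left(- \frac{1}{9}\right)}{6} = -2 + \frac{1}{6} \left(- \frac{20}{9}\right) = -2 - \frac{10}{27} = - \frac{64}{27}$)
$G{\left(c \right)} = 4 + 2 c$ ($G{\left(c \right)} = \frac{c}{c} \left(\left(c + 4\right) + c\right) = 1 \left(\left(4 + c\right) + c\right) = 1 \left(4 + 2 c\right) = 4 + 2 c$)
$255397 + G{\left(Z{\left(L{\left(-1 \right)} \right)} \right)} = 255397 + \left(4 + 2 \left(- \frac{64}{27}\right)\right) = 255397 + \left(4 - \frac{128}{27}\right) = 255397 - \frac{20}{27} = \frac{6895699}{27}$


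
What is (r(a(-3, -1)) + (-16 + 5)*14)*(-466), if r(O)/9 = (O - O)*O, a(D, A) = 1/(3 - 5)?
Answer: 71764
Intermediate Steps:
a(D, A) = -½ (a(D, A) = 1/(-2) = -½)
r(O) = 0 (r(O) = 9*((O - O)*O) = 9*(0*O) = 9*0 = 0)
(r(a(-3, -1)) + (-16 + 5)*14)*(-466) = (0 + (-16 + 5)*14)*(-466) = (0 - 11*14)*(-466) = (0 - 154)*(-466) = -154*(-466) = 71764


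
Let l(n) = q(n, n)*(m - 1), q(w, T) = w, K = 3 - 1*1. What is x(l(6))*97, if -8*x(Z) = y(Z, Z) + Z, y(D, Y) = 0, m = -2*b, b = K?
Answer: 1455/4 ≈ 363.75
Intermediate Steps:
K = 2 (K = 3 - 1 = 2)
b = 2
m = -4 (m = -2*2 = -4)
l(n) = -5*n (l(n) = n*(-4 - 1) = n*(-5) = -5*n)
x(Z) = -Z/8 (x(Z) = -(0 + Z)/8 = -Z/8)
x(l(6))*97 = -(-5)*6/8*97 = -⅛*(-30)*97 = (15/4)*97 = 1455/4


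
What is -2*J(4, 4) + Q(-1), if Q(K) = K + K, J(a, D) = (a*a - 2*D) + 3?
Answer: -24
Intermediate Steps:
J(a, D) = 3 + a² - 2*D (J(a, D) = (a² - 2*D) + 3 = 3 + a² - 2*D)
Q(K) = 2*K
-2*J(4, 4) + Q(-1) = -2*(3 + 4² - 2*4) + 2*(-1) = -2*(3 + 16 - 8) - 2 = -2*11 - 2 = -22 - 2 = -24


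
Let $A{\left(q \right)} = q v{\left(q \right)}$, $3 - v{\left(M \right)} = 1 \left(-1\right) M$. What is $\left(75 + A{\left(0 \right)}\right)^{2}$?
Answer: $5625$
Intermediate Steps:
$v{\left(M \right)} = 3 + M$ ($v{\left(M \right)} = 3 - 1 \left(-1\right) M = 3 - - M = 3 + M$)
$A{\left(q \right)} = q \left(3 + q\right)$
$\left(75 + A{\left(0 \right)}\right)^{2} = \left(75 + 0 \left(3 + 0\right)\right)^{2} = \left(75 + 0 \cdot 3\right)^{2} = \left(75 + 0\right)^{2} = 75^{2} = 5625$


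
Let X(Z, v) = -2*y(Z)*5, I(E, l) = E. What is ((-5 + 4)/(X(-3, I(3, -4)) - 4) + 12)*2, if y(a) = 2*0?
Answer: 49/2 ≈ 24.500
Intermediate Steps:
y(a) = 0
X(Z, v) = 0 (X(Z, v) = -2*0*5 = 0*5 = 0)
((-5 + 4)/(X(-3, I(3, -4)) - 4) + 12)*2 = ((-5 + 4)/(0 - 4) + 12)*2 = (-1/(-4) + 12)*2 = (-1*(-¼) + 12)*2 = (¼ + 12)*2 = (49/4)*2 = 49/2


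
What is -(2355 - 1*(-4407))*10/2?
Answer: -33810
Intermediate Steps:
-(2355 - 1*(-4407))*10/2 = -(2355 + 4407)*10*(½) = -6762*5 = -1*33810 = -33810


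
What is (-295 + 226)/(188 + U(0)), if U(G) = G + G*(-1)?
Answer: -69/188 ≈ -0.36702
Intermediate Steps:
U(G) = 0 (U(G) = G - G = 0)
(-295 + 226)/(188 + U(0)) = (-295 + 226)/(188 + 0) = -69/188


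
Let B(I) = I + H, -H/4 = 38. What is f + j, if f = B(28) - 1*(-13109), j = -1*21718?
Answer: -8733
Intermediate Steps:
H = -152 (H = -4*38 = -152)
B(I) = -152 + I (B(I) = I - 152 = -152 + I)
j = -21718
f = 12985 (f = (-152 + 28) - 1*(-13109) = -124 + 13109 = 12985)
f + j = 12985 - 21718 = -8733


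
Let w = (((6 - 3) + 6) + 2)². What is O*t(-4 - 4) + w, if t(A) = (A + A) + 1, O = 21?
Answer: -194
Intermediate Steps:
t(A) = 1 + 2*A (t(A) = 2*A + 1 = 1 + 2*A)
w = 121 (w = ((3 + 6) + 2)² = (9 + 2)² = 11² = 121)
O*t(-4 - 4) + w = 21*(1 + 2*(-4 - 4)) + 121 = 21*(1 + 2*(-8)) + 121 = 21*(1 - 16) + 121 = 21*(-15) + 121 = -315 + 121 = -194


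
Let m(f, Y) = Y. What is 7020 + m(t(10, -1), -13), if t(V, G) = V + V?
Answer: 7007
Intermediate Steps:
t(V, G) = 2*V
7020 + m(t(10, -1), -13) = 7020 - 13 = 7007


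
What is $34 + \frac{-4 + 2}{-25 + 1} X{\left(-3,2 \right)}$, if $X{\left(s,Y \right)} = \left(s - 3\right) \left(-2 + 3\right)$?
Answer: $\frac{67}{2} \approx 33.5$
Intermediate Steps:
$X{\left(s,Y \right)} = -3 + s$ ($X{\left(s,Y \right)} = \left(-3 + s\right) 1 = -3 + s$)
$34 + \frac{-4 + 2}{-25 + 1} X{\left(-3,2 \right)} = 34 + \frac{-4 + 2}{-25 + 1} \left(-3 - 3\right) = 34 + - \frac{2}{-24} \left(-6\right) = 34 + \left(-2\right) \left(- \frac{1}{24}\right) \left(-6\right) = 34 + \frac{1}{12} \left(-6\right) = 34 - \frac{1}{2} = \frac{67}{2}$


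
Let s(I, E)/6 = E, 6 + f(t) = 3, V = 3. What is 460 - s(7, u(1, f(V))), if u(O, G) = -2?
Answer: 472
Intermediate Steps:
f(t) = -3 (f(t) = -6 + 3 = -3)
s(I, E) = 6*E
460 - s(7, u(1, f(V))) = 460 - 6*(-2) = 460 - 1*(-12) = 460 + 12 = 472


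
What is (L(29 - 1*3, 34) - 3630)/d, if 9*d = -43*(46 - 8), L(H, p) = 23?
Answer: 32463/1634 ≈ 19.867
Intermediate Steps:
d = -1634/9 (d = (-43*(46 - 8))/9 = (-43*38)/9 = (⅑)*(-1634) = -1634/9 ≈ -181.56)
(L(29 - 1*3, 34) - 3630)/d = (23 - 3630)/(-1634/9) = -3607*(-9/1634) = 32463/1634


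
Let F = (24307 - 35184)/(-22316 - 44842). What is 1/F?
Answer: 67158/10877 ≈ 6.1743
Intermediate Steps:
F = 10877/67158 (F = -10877/(-67158) = -10877*(-1/67158) = 10877/67158 ≈ 0.16196)
1/F = 1/(10877/67158) = 67158/10877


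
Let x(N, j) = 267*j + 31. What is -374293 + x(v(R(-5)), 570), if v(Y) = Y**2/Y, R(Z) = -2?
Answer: -222072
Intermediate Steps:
v(Y) = Y
x(N, j) = 31 + 267*j
-374293 + x(v(R(-5)), 570) = -374293 + (31 + 267*570) = -374293 + (31 + 152190) = -374293 + 152221 = -222072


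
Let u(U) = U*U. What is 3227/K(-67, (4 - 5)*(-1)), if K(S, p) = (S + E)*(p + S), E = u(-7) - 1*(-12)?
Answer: 3227/396 ≈ 8.1490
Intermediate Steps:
u(U) = U**2
E = 61 (E = (-7)**2 - 1*(-12) = 49 + 12 = 61)
K(S, p) = (61 + S)*(S + p) (K(S, p) = (S + 61)*(p + S) = (61 + S)*(S + p))
3227/K(-67, (4 - 5)*(-1)) = 3227/((-67)**2 + 61*(-67) + 61*((4 - 5)*(-1)) - 67*(4 - 5)*(-1)) = 3227/(4489 - 4087 + 61*(-1*(-1)) - (-67)*(-1)) = 3227/(4489 - 4087 + 61*1 - 67*1) = 3227/(4489 - 4087 + 61 - 67) = 3227/396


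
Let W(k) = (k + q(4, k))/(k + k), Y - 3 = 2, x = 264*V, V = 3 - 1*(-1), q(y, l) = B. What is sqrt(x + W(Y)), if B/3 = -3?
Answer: sqrt(26390)/5 ≈ 32.490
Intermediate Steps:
B = -9 (B = 3*(-3) = -9)
q(y, l) = -9
V = 4 (V = 3 + 1 = 4)
x = 1056 (x = 264*4 = 1056)
Y = 5 (Y = 3 + 2 = 5)
W(k) = (-9 + k)/(2*k) (W(k) = (k - 9)/(k + k) = (-9 + k)/((2*k)) = (-9 + k)*(1/(2*k)) = (-9 + k)/(2*k))
sqrt(x + W(Y)) = sqrt(1056 + (1/2)*(-9 + 5)/5) = sqrt(1056 + (1/2)*(1/5)*(-4)) = sqrt(1056 - 2/5) = sqrt(5278/5) = sqrt(26390)/5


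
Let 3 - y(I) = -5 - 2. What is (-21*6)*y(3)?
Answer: -1260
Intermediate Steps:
y(I) = 10 (y(I) = 3 - (-5 - 2) = 3 - 1*(-7) = 3 + 7 = 10)
(-21*6)*y(3) = -21*6*10 = -126*10 = -1260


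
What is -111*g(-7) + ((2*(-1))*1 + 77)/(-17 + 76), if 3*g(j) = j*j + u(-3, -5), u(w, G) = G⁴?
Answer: -1471267/59 ≈ -24937.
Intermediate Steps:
g(j) = 625/3 + j²/3 (g(j) = (j*j + (-5)⁴)/3 = (j² + 625)/3 = (625 + j²)/3 = 625/3 + j²/3)
-111*g(-7) + ((2*(-1))*1 + 77)/(-17 + 76) = -111*(625/3 + (⅓)*(-7)²) + ((2*(-1))*1 + 77)/(-17 + 76) = -111*(625/3 + (⅓)*49) + (-2*1 + 77)/59 = -111*(625/3 + 49/3) + (-2 + 77)*(1/59) = -111*674/3 + 75*(1/59) = -24938 + 75/59 = -1471267/59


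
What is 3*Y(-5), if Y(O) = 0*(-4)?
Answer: 0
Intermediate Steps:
Y(O) = 0
3*Y(-5) = 3*0 = 0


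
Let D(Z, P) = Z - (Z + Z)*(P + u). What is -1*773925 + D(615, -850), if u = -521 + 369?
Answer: 459150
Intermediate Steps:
u = -152
D(Z, P) = Z - 2*Z*(-152 + P) (D(Z, P) = Z - (Z + Z)*(P - 152) = Z - 2*Z*(-152 + P))
-1*773925 + D(615, -850) = -1*773925 + 615*(305 - 2*(-850)) = -773925 + 615*(305 + 1700) = -773925 + 615*2005 = -773925 + 1233075 = 459150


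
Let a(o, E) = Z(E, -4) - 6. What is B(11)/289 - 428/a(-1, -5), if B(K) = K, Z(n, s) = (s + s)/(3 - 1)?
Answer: 61901/1445 ≈ 42.838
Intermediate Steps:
Z(n, s) = s (Z(n, s) = (2*s)/2 = (2*s)*(½) = s)
a(o, E) = -10 (a(o, E) = -4 - 6 = -10)
B(11)/289 - 428/a(-1, -5) = 11/289 - 428/(-10) = 11*(1/289) - 428*(-⅒) = 11/289 + 214/5 = 61901/1445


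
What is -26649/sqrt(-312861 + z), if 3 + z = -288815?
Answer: 26649*I*sqrt(601679)/601679 ≈ 34.356*I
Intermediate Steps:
z = -288818 (z = -3 - 288815 = -288818)
-26649/sqrt(-312861 + z) = -26649/sqrt(-312861 - 288818) = -26649*(-I*sqrt(601679)/601679) = -(-26649)*I*sqrt(601679)/601679 = 26649*I*sqrt(601679)/601679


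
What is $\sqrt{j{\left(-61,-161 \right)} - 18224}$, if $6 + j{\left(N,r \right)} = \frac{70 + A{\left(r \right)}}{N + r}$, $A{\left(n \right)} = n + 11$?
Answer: $\frac{i \sqrt{224607390}}{111} \approx 135.02 i$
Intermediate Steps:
$A{\left(n \right)} = 11 + n$
$j{\left(N,r \right)} = -6 + \frac{81 + r}{N + r}$ ($j{\left(N,r \right)} = -6 + \frac{70 + \left(11 + r\right)}{N + r} = -6 + \frac{81 + r}{N + r}$)
$\sqrt{j{\left(-61,-161 \right)} - 18224} = \sqrt{\frac{81 - -366 - -805}{-61 - 161} - 18224} = \sqrt{\frac{81 + 366 + 805}{-222} - 18224} = \sqrt{\left(- \frac{1}{222}\right) 1252 - 18224} = \sqrt{- \frac{626}{111} - 18224} = \sqrt{- \frac{2023490}{111}} = \frac{i \sqrt{224607390}}{111}$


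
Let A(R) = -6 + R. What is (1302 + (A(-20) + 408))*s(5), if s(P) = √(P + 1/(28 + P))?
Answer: 1684*√5478/33 ≈ 3776.9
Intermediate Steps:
(1302 + (A(-20) + 408))*s(5) = (1302 + ((-6 - 20) + 408))*√((1 + 5*(28 + 5))/(28 + 5)) = (1302 + (-26 + 408))*√((1 + 5*33)/33) = (1302 + 382)*√((1 + 165)/33) = 1684*√((1/33)*166) = 1684*√(166/33) = 1684*(√5478/33) = 1684*√5478/33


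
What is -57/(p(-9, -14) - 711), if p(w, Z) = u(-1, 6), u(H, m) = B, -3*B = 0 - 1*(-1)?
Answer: 171/2134 ≈ 0.080131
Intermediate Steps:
B = -1/3 (B = -(0 - 1*(-1))/3 = -(0 + 1)/3 = -1/3*1 = -1/3 ≈ -0.33333)
u(H, m) = -1/3
p(w, Z) = -1/3
-57/(p(-9, -14) - 711) = -57/(-1/3 - 711) = -57/(-2134/3) = -3/2134*(-57) = 171/2134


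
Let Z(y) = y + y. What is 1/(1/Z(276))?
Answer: 552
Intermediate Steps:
Z(y) = 2*y
1/(1/Z(276)) = 1/(1/(2*276)) = 1/(1/552) = 552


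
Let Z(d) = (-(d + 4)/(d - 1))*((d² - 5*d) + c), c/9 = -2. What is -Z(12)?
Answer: 96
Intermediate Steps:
c = -18 (c = 9*(-2) = -18)
Z(d) = -(4 + d)*(-18 + d² - 5*d)/(-1 + d) (Z(d) = (-(d + 4)/(d - 1))*((d² - 5*d) - 18) = (-(4 + d)/(-1 + d))*(-18 + d² - 5*d) = -(4 + d)*(-18 + d² - 5*d)/(-1 + d))
-Z(12) = -(72 + 12² - 1*12³ + 38*12)/(-1 + 12) = -(72 + 144 - 1*1728 + 456)/11 = -(72 + 144 - 1728 + 456)/11 = -(-1056)/11 = -1*(-96) = 96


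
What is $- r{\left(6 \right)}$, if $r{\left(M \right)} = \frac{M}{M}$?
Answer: $-1$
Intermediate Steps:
$r{\left(M \right)} = 1$
$- r{\left(6 \right)} = \left(-1\right) 1 = -1$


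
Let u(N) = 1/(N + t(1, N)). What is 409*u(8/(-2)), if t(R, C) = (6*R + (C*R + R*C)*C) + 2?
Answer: 409/36 ≈ 11.361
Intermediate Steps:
t(R, C) = 2 + 6*R + 2*R*C**2 (t(R, C) = (6*R + (C*R + C*R)*C) + 2 = (6*R + (2*C*R)*C) + 2 = (6*R + 2*R*C**2) + 2 = 2 + 6*R + 2*R*C**2)
u(N) = 1/(8 + N + 2*N**2) (u(N) = 1/(N + (2 + 6*1 + 2*1*N**2)) = 1/(N + (2 + 6 + 2*N**2)) = 1/(N + (8 + 2*N**2)) = 1/(8 + N + 2*N**2))
409*u(8/(-2)) = 409/(8 + 8/(-2) + 2*(8/(-2))**2) = 409/(8 + 8*(-1/2) + 2*(8*(-1/2))**2) = 409/(8 - 4 + 2*(-4)**2) = 409/(8 - 4 + 2*16) = 409/(8 - 4 + 32) = 409/36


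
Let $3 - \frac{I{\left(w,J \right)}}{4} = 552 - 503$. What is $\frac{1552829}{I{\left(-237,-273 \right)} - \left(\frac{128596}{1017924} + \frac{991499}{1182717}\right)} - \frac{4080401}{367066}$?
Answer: $- \frac{28630400081901183237733}{3405789929325245420} \approx -8406.4$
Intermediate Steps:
$I{\left(w,J \right)} = -184$ ($I{\left(w,J \right)} = 12 - 4 \left(552 - 503\right) = 12 - 196 = -184$)
$\frac{1552829}{I{\left(-237,-273 \right)} - \left(\frac{128596}{1017924} + \frac{991499}{1182717}\right)} - \frac{4080401}{367066} = \frac{1552829}{-184 - \left(\frac{128596}{1017924} + \frac{991499}{1182717}\right)} - \frac{4080401}{367066} = \frac{1552829}{-184 - \left(128596 \cdot \frac{1}{1017924} + 991499 \cdot \frac{1}{1182717}\right)} - \frac{4080401}{367066} = \frac{1552829}{-184 - \left(\frac{32149}{254481} + \frac{991499}{1182717}\right)} - \frac{4080401}{367066} = \frac{1552829}{-184 - \frac{96780275284}{100326334959}} - \frac{4080401}{367066} = \frac{1552829}{- \frac{18556825907740}{100326334959}} - \frac{4080401}{367066} = 1552829 \left(- \frac{100326334959}{18556825907740}\right) - \frac{4080401}{367066} = - \frac{155789642388049011}{18556825907740} - \frac{4080401}{367066} = - \frac{28630400081901183237733}{3405789929325245420}$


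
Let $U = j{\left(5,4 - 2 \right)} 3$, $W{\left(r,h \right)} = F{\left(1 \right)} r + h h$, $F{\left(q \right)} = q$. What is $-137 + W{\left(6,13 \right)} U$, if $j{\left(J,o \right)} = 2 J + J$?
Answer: $7738$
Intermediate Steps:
$j{\left(J,o \right)} = 3 J$
$W{\left(r,h \right)} = r + h^{2}$ ($W{\left(r,h \right)} = 1 r + h h = r + h^{2}$)
$U = 45$ ($U = 3 \cdot 5 \cdot 3 = 15 \cdot 3 = 45$)
$-137 + W{\left(6,13 \right)} U = -137 + \left(6 + 13^{2}\right) 45 = -137 + \left(6 + 169\right) 45 = -137 + 175 \cdot 45 = -137 + 7875 = 7738$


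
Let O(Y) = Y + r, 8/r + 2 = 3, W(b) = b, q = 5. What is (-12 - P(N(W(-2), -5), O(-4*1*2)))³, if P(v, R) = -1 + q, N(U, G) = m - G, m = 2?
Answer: -4096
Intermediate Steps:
r = 8 (r = 8/(-2 + 3) = 8/1 = 8*1 = 8)
O(Y) = 8 + Y (O(Y) = Y + 8 = 8 + Y)
N(U, G) = 2 - G
P(v, R) = 4 (P(v, R) = -1 + 5 = 4)
(-12 - P(N(W(-2), -5), O(-4*1*2)))³ = (-12 - 1*4)³ = (-12 - 4)³ = (-16)³ = -4096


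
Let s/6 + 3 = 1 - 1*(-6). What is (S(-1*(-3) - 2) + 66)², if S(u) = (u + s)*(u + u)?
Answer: 13456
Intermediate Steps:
s = 24 (s = -18 + 6*(1 - 1*(-6)) = -18 + 6*(1 + 6) = -18 + 6*7 = -18 + 42 = 24)
S(u) = 2*u*(24 + u) (S(u) = (u + 24)*(u + u) = (24 + u)*(2*u) = 2*u*(24 + u))
(S(-1*(-3) - 2) + 66)² = (2*(-1*(-3) - 2)*(24 + (-1*(-3) - 2)) + 66)² = (2*(3 - 2)*(24 + (3 - 2)) + 66)² = (2*1*(24 + 1) + 66)² = (2*1*25 + 66)² = (50 + 66)² = 116² = 13456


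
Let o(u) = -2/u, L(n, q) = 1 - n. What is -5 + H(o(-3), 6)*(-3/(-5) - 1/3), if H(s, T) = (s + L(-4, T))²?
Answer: 481/135 ≈ 3.5630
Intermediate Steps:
H(s, T) = (5 + s)² (H(s, T) = (s + (1 - 1*(-4)))² = (s + (1 + 4))² = (s + 5)² = (5 + s)²)
-5 + H(o(-3), 6)*(-3/(-5) - 1/3) = -5 + (5 - 2/(-3))²*(-3/(-5) - 1/3) = -5 + (5 - 2*(-⅓))²*(-3*(-⅕) - 1*⅓) = -5 + (5 + ⅔)²*(⅗ - ⅓) = -5 + (17/3)²*(4/15) = -5 + (289/9)*(4/15) = -5 + 1156/135 = 481/135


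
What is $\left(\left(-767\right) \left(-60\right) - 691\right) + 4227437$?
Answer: $4272766$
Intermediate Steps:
$\left(\left(-767\right) \left(-60\right) - 691\right) + 4227437 = \left(46020 - 691\right) + 4227437 = 45329 + 4227437 = 4272766$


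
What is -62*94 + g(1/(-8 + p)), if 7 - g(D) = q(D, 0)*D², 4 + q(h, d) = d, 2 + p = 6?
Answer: -23283/4 ≈ -5820.8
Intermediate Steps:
p = 4 (p = -2 + 6 = 4)
q(h, d) = -4 + d
g(D) = 7 + 4*D² (g(D) = 7 - (-4 + 0)*D² = 7 - (-4)*D² = 7 + 4*D²)
-62*94 + g(1/(-8 + p)) = -62*94 + (7 + 4*(1/(-8 + 4))²) = -5828 + (7 + 4*(1/(-4))²) = -5828 + (7 + 4*(-¼)²) = -5828 + (7 + 4*(1/16)) = -5828 + (7 + ¼) = -5828 + 29/4 = -23283/4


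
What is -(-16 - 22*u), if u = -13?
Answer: -270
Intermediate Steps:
-(-16 - 22*u) = -(-16 - 22*(-13)) = -(-16 + 286) = -1*270 = -270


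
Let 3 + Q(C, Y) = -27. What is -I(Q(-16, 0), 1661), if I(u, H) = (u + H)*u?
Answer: 48930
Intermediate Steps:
Q(C, Y) = -30 (Q(C, Y) = -3 - 27 = -30)
I(u, H) = u*(H + u) (I(u, H) = (H + u)*u = u*(H + u))
-I(Q(-16, 0), 1661) = -(-30)*(1661 - 30) = -(-30)*1631 = -1*(-48930) = 48930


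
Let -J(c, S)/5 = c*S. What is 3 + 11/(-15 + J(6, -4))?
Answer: 326/105 ≈ 3.1048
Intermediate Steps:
J(c, S) = -5*S*c (J(c, S) = -5*c*S = -5*S*c)
3 + 11/(-15 + J(6, -4)) = 3 + 11/(-15 - 5*(-4)*6) = 3 + 11/(-15 + 120) = 3 + 11/105 = 326/105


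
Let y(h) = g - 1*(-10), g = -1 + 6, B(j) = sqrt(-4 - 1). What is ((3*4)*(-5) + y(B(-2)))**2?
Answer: 2025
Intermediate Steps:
B(j) = I*sqrt(5) (B(j) = sqrt(-5) = I*sqrt(5))
g = 5
y(h) = 15 (y(h) = 5 - 1*(-10) = 5 + 10 = 15)
((3*4)*(-5) + y(B(-2)))**2 = ((3*4)*(-5) + 15)**2 = (12*(-5) + 15)**2 = (-60 + 15)**2 = (-45)**2 = 2025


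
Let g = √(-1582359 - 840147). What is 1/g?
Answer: -I*√2422506/2422506 ≈ -0.00064249*I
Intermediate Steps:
g = I*√2422506 (g = √(-2422506) = I*√2422506 ≈ 1556.4*I)
1/g = 1/(I*√2422506) = -I*√2422506/2422506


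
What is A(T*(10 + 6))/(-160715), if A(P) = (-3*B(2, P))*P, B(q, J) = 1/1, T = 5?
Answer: 48/32143 ≈ 0.0014933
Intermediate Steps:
B(q, J) = 1
A(P) = -3*P (A(P) = (-3*1)*P = -3*P)
A(T*(10 + 6))/(-160715) = -15*(10 + 6)/(-160715) = -15*16*(-1/160715) = -3*80*(-1/160715) = -240*(-1/160715) = 48/32143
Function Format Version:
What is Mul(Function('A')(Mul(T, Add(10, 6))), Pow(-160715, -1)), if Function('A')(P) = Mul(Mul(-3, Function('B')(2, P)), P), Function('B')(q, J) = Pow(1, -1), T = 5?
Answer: Rational(48, 32143) ≈ 0.0014933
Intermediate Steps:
Function('B')(q, J) = 1
Function('A')(P) = Mul(-3, P) (Function('A')(P) = Mul(Mul(-3, 1), P) = Mul(-3, P))
Mul(Function('A')(Mul(T, Add(10, 6))), Pow(-160715, -1)) = Mul(Mul(-3, Mul(5, Add(10, 6))), Pow(-160715, -1)) = Mul(Mul(-3, Mul(5, 16)), Rational(-1, 160715)) = Mul(Mul(-3, 80), Rational(-1, 160715)) = Mul(-240, Rational(-1, 160715)) = Rational(48, 32143)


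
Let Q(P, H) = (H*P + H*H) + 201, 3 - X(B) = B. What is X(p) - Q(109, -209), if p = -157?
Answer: -20941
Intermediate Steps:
X(B) = 3 - B
Q(P, H) = 201 + H**2 + H*P (Q(P, H) = (H*P + H**2) + 201 = (H**2 + H*P) + 201 = 201 + H**2 + H*P)
X(p) - Q(109, -209) = (3 - 1*(-157)) - (201 + (-209)**2 - 209*109) = (3 + 157) - (201 + 43681 - 22781) = 160 - 1*21101 = 160 - 21101 = -20941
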